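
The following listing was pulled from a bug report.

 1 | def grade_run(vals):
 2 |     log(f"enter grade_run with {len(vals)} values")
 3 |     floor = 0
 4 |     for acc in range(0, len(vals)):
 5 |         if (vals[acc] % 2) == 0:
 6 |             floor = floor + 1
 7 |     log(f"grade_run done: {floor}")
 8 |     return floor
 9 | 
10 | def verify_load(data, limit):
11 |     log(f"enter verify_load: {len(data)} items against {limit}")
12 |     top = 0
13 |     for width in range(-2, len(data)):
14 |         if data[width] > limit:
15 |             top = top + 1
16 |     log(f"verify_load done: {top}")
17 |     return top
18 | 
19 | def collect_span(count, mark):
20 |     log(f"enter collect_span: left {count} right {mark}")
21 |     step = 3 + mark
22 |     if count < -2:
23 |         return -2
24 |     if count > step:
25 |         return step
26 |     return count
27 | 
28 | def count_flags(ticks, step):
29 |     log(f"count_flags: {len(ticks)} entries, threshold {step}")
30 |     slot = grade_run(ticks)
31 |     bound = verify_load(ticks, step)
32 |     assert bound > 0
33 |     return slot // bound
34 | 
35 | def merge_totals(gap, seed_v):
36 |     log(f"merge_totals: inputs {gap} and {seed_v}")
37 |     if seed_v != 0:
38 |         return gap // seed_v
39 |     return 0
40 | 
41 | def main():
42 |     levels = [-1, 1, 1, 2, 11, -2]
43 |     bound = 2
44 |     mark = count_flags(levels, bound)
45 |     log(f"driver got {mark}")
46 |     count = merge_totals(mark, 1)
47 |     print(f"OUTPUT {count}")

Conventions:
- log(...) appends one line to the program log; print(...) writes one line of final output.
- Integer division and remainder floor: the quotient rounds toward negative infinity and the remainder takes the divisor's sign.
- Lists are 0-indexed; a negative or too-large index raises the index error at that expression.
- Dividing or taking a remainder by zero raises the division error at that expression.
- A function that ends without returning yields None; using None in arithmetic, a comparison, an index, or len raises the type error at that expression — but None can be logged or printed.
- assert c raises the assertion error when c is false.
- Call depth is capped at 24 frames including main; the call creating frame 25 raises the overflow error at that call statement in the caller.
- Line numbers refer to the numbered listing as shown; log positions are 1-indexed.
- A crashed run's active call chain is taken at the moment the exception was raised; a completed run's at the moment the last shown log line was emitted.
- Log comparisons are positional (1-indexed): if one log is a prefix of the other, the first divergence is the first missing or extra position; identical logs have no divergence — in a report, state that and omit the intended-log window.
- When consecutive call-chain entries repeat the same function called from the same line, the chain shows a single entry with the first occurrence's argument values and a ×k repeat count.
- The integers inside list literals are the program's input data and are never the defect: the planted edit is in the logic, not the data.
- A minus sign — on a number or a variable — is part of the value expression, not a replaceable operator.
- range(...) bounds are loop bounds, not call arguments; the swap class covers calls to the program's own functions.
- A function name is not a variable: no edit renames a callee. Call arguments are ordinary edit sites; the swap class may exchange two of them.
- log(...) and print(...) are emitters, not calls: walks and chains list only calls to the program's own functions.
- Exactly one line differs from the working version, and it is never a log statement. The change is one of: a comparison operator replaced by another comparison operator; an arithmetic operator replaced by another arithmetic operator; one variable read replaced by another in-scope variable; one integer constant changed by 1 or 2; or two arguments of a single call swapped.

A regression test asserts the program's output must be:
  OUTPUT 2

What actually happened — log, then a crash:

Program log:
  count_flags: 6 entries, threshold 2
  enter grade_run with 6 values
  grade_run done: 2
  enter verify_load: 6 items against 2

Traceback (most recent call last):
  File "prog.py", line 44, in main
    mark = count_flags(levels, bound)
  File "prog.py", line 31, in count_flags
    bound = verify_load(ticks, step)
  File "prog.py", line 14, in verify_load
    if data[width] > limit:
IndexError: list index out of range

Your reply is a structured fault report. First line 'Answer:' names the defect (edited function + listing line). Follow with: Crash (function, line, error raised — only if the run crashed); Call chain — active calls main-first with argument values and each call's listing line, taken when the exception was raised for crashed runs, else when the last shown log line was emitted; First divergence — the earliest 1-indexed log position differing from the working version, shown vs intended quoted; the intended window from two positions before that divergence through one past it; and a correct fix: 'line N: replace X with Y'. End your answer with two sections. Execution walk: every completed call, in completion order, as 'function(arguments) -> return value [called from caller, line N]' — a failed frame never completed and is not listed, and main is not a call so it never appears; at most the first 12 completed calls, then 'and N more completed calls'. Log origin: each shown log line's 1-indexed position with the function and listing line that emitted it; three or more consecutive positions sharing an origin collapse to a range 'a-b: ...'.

Answer: the defect is in verify_load at line 13.
Key fact: The faulty run's log stops after 4 lines; the working version's next line would be 'verify_load done: 1'.
Crash: verify_load, line 14, IndexError.
Call chain: main -> count_flags([-1, 1, 1, 2, 11, -2], 2) (called at line 44) -> verify_load([-1, 1, 1, 2, 11, -2], 2) (called at line 31).
First divergence: position 5 — after 4 matching lines the faulty run goes silent; intended next line 'verify_load done: 1'.
Intended log window:
  3: grade_run done: 2
  4: enter verify_load: 6 items against 2
  5: verify_load done: 1
  6: driver got 2
Execution walk:
  grade_run([-1, 1, 1, 2, 11, -2]) -> 2  [called from count_flags, line 30]
Log origins:
  1: logged in count_flags at line 29
  2: logged in grade_run at line 2
  3: logged in grade_run at line 7
  4: logged in verify_load at line 11
A correct fix: line 13: replace `-2` with `0`.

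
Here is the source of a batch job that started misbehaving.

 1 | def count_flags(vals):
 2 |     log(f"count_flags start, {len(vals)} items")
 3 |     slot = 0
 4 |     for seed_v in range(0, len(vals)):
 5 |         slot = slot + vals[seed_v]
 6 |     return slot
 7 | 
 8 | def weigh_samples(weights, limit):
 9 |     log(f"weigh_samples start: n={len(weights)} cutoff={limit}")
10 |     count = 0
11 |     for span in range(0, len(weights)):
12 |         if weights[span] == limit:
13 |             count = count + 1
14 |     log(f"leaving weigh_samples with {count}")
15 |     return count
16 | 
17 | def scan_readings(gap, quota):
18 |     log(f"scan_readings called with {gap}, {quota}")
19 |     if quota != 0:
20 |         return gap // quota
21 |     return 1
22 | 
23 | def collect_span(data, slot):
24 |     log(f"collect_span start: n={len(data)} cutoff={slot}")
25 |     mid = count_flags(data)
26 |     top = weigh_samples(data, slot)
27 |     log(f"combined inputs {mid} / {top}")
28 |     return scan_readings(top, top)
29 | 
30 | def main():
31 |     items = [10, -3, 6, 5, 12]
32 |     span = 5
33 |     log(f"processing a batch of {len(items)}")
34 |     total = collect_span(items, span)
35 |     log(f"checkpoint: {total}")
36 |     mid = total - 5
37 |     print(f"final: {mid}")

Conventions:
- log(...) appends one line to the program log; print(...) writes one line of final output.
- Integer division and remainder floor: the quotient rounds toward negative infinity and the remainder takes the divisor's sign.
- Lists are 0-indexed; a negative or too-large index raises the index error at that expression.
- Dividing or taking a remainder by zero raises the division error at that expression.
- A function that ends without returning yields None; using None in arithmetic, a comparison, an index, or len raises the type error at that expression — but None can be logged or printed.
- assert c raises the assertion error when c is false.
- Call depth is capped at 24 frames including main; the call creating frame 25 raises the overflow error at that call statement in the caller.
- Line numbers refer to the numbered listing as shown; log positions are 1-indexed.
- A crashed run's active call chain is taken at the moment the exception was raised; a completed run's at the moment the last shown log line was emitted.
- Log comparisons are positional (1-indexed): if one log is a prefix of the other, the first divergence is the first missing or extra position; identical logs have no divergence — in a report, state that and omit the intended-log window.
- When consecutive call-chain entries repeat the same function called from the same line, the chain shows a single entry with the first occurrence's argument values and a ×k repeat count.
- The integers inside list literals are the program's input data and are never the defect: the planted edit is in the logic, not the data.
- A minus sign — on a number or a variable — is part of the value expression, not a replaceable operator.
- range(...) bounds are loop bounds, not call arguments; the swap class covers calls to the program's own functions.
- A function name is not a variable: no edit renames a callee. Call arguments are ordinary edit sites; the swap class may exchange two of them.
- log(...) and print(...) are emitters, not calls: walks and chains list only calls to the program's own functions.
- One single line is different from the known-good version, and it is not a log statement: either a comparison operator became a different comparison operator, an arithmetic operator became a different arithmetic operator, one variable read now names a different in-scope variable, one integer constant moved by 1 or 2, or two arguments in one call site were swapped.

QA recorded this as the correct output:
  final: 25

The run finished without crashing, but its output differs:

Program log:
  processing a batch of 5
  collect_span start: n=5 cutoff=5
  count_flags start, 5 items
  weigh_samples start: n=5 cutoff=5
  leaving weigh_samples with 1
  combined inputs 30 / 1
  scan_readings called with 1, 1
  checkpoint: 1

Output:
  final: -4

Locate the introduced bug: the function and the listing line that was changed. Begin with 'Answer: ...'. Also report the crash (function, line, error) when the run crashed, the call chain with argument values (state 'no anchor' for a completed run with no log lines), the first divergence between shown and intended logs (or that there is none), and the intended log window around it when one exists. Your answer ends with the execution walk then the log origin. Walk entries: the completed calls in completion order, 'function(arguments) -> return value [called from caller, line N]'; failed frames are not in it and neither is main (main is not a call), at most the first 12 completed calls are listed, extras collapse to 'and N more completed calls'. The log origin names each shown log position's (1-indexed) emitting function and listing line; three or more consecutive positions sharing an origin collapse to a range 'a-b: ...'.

Answer: the defect is in collect_span at line 28.
The tell: Log line 7 is where behavior first shows: 'scan_readings called with 1, 1' appears instead of 'scan_readings called with 30, 1'.
Call chain: main.
First divergence: position 7; shown 'scan_readings called with 1, 1' vs intended 'scan_readings called with 30, 1'.
Intended log window:
  5: leaving weigh_samples with 1
  6: combined inputs 30 / 1
  7: scan_readings called with 30, 1
  8: checkpoint: 30
Execution walk:
  count_flags([10, -3, 6, 5, 12]) -> 30  [called from collect_span, line 25]
  weigh_samples([10, -3, 6, 5, 12], 5) -> 1  [called from collect_span, line 26]
  scan_readings(1, 1) -> 1  [called from collect_span, line 28]
  collect_span([10, -3, 6, 5, 12], 5) -> 1  [called from main, line 34]
Log origins:
  1: from main, line 33
  2: from collect_span, line 24
  3: from count_flags, line 2
  4: from weigh_samples, line 9
  5: from weigh_samples, line 14
  6: from collect_span, line 27
  7: from scan_readings, line 18
  8: from main, line 35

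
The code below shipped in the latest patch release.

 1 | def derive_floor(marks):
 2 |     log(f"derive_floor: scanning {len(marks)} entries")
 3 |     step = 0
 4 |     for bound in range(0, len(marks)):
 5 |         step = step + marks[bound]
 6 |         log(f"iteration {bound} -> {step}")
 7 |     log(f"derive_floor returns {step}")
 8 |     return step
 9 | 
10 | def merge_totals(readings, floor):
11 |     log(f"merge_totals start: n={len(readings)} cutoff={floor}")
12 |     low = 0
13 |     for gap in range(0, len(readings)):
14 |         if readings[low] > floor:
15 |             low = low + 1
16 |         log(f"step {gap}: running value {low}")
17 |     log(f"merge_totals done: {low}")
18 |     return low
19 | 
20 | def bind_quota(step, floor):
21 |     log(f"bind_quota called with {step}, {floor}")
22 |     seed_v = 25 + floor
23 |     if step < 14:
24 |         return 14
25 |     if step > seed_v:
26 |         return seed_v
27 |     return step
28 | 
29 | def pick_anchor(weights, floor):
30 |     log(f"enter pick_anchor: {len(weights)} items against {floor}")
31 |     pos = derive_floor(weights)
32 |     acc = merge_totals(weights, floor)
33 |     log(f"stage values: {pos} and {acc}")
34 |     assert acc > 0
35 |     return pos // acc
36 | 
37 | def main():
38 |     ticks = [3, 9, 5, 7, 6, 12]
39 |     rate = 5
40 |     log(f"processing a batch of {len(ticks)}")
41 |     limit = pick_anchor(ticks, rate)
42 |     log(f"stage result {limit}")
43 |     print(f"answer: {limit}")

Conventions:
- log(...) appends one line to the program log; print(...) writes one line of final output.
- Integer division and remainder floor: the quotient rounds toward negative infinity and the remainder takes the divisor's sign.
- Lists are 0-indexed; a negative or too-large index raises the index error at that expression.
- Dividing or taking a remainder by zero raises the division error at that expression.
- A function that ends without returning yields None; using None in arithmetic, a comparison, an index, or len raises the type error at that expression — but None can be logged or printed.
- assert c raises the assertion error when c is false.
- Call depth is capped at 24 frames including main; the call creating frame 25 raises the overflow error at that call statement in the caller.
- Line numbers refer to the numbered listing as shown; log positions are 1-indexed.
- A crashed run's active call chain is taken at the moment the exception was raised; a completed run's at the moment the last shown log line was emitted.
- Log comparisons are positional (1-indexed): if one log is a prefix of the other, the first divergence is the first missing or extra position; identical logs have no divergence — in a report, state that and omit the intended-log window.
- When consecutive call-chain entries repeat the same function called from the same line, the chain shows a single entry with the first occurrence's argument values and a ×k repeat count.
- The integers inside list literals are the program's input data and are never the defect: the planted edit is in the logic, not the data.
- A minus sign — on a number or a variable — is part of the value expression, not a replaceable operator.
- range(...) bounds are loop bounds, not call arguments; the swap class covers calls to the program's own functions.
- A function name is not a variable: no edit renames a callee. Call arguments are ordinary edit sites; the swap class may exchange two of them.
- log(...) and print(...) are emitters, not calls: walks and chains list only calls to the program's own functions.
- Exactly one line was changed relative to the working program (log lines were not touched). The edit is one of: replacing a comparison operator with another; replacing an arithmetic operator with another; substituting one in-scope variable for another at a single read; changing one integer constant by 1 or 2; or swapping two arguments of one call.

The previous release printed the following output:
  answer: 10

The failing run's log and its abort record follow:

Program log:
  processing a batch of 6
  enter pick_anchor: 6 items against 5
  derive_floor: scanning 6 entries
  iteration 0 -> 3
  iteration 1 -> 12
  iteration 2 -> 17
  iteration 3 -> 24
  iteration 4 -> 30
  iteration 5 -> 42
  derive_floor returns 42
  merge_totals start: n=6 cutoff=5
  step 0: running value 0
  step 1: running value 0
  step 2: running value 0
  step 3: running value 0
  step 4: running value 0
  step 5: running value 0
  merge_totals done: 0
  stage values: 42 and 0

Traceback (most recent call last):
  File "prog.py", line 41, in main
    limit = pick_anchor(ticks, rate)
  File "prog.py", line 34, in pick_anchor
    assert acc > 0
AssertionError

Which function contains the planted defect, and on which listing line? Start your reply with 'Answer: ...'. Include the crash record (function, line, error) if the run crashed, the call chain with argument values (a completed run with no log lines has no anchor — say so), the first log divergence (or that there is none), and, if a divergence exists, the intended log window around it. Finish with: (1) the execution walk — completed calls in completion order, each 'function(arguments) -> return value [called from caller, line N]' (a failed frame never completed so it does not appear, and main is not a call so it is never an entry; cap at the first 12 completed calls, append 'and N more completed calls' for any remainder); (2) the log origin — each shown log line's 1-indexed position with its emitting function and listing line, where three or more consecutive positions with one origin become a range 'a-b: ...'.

Answer: the defect is in merge_totals at line 14.
Key fact: The log first diverges at position 13: the faulty run prints 'step 1: running value 0' where the working version prints 'step 1: running value 1'.
Crash: pick_anchor, line 34, AssertionError.
Call chain: main -> pick_anchor([3, 9, 5, 7, 6, 12], 5) (called at line 41).
First divergence: position 13 — the shown line 'step 1: running value 0' should read 'step 1: running value 1'.
Intended log window:
  11: merge_totals start: n=6 cutoff=5
  12: step 0: running value 0
  13: step 1: running value 1
  14: step 2: running value 1
Execution walk:
  derive_floor([3, 9, 5, 7, 6, 12]) -> 42  [called from pick_anchor, line 31]
  merge_totals([3, 9, 5, 7, 6, 12], 5) -> 0  [called from pick_anchor, line 32]
Log line origins:
  1: logged in main at line 40
  2: logged in pick_anchor at line 30
  3: logged in derive_floor at line 2
  4-9: logged in derive_floor at line 6
  10: logged in derive_floor at line 7
  11: logged in merge_totals at line 11
  12-17: logged in merge_totals at line 16
  18: logged in merge_totals at line 17
  19: logged in pick_anchor at line 33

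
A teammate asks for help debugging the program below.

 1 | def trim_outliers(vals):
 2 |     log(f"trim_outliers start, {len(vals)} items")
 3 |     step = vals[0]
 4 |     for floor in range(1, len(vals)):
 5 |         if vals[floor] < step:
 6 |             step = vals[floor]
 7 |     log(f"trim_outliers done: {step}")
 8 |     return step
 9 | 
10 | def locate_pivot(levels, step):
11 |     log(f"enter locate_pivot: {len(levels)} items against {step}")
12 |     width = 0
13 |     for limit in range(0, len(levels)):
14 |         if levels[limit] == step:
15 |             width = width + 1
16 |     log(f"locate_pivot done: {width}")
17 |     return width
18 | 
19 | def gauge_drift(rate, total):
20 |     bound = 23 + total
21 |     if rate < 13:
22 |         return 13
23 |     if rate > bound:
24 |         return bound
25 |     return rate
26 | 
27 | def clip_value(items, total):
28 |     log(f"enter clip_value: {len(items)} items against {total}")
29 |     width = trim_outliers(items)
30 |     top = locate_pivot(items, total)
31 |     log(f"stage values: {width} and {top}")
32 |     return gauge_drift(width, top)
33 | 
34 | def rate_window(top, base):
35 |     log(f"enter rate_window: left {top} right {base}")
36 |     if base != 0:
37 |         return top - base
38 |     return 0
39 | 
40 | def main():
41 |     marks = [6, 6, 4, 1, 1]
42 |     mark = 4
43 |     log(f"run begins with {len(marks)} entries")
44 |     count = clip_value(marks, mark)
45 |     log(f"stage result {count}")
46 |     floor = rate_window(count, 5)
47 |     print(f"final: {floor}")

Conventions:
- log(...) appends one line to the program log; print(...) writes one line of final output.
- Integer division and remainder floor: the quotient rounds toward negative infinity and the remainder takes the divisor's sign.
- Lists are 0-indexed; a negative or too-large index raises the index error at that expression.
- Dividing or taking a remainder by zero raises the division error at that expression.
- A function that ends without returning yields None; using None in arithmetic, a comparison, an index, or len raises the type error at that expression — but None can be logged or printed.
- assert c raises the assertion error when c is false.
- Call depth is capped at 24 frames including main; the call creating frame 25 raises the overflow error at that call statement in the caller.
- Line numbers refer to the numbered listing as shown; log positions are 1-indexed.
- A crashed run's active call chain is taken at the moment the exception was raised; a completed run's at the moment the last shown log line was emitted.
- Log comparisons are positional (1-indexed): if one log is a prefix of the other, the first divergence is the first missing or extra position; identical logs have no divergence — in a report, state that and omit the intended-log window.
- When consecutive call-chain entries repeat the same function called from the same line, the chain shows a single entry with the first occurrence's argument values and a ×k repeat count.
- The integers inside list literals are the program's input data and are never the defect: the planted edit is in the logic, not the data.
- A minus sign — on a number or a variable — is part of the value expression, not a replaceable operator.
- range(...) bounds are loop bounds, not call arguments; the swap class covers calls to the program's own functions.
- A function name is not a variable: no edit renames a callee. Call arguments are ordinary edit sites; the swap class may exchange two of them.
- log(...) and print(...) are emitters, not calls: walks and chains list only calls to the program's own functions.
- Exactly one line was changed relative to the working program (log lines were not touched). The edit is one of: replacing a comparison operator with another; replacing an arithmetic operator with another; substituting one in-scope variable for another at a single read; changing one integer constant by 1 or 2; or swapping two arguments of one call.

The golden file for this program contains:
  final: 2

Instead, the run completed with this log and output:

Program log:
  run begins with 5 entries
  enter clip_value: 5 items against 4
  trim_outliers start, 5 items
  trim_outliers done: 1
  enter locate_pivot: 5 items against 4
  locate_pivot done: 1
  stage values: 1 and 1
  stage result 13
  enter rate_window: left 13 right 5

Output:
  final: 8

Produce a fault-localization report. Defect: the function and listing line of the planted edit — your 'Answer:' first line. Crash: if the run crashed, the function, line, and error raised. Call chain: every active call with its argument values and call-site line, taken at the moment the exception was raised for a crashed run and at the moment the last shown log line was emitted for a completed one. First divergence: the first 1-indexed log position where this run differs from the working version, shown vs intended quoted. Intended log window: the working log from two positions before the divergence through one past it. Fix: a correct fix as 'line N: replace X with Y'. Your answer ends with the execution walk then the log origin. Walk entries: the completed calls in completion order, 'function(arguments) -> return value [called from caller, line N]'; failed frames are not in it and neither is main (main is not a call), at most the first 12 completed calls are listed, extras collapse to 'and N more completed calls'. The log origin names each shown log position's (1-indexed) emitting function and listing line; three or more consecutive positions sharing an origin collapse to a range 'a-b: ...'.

Answer: the defect is in rate_window at line 37.
Key observation: No log line changed; the fault shows up purely in the output.
Call chain: main -> rate_window(13, 5) (called at line 46).
First divergence: there is none — every log position agrees.
Execution walk:
  trim_outliers([6, 6, 4, 1, 1]) -> 1  [called from clip_value, line 29]
  locate_pivot([6, 6, 4, 1, 1], 4) -> 1  [called from clip_value, line 30]
  gauge_drift(1, 1) -> 13  [called from clip_value, line 32]
  clip_value([6, 6, 4, 1, 1], 4) -> 13  [called from main, line 44]
  rate_window(13, 5) -> 8  [called from main, line 46]
Log line origins:
  1: logged in main at line 43
  2: logged in clip_value at line 28
  3: logged in trim_outliers at line 2
  4: logged in trim_outliers at line 7
  5: logged in locate_pivot at line 11
  6: logged in locate_pivot at line 16
  7: logged in clip_value at line 31
  8: logged in main at line 45
  9: logged in rate_window at line 35
A correct fix: line 37: replace `-` with `//`.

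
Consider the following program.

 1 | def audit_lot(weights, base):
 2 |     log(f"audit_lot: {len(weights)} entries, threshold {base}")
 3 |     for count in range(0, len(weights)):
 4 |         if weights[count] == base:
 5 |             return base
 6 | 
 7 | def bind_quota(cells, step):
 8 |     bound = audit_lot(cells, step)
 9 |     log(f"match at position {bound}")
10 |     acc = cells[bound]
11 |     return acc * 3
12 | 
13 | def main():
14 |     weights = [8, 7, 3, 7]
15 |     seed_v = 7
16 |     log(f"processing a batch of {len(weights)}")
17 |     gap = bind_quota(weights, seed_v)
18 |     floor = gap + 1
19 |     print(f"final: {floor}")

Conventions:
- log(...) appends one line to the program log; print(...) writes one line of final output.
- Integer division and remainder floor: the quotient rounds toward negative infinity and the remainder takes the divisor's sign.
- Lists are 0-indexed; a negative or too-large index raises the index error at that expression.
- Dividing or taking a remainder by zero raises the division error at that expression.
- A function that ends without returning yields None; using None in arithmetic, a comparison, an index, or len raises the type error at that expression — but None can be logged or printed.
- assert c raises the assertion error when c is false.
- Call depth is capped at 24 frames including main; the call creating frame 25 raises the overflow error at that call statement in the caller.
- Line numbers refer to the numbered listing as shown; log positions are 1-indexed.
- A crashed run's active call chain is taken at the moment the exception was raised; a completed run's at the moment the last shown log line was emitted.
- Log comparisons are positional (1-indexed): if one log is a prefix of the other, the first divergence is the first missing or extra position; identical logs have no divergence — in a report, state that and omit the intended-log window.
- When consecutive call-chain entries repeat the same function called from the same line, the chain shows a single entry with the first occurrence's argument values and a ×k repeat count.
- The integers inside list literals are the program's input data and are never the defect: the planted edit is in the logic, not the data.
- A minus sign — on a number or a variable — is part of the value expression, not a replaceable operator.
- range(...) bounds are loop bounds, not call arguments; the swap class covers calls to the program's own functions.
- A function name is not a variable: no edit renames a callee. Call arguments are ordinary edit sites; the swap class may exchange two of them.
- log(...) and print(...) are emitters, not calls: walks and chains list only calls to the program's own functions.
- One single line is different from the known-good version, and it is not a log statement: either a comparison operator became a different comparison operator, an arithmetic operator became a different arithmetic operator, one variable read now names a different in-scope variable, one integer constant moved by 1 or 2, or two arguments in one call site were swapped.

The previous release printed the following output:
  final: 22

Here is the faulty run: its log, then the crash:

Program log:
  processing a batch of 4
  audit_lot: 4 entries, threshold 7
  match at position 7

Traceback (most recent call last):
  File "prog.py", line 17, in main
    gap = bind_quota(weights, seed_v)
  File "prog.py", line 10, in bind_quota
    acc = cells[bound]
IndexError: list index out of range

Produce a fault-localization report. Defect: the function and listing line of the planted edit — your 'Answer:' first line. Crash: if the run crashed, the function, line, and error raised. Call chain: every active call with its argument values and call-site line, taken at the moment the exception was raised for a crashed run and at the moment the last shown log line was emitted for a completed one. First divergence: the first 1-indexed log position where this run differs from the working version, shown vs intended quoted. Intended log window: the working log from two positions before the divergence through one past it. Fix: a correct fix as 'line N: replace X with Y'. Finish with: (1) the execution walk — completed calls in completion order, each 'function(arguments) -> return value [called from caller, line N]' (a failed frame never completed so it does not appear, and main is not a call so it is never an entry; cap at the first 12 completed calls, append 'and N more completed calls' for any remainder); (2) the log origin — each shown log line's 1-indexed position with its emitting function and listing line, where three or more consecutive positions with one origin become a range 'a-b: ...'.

Answer: the defect is in audit_lot at line 5.
Core observation: Position 3 is the first bad log line: 'match at position 7' should read 'match at position 1'.
Crash: bind_quota, line 10, IndexError.
Call chain: main -> bind_quota([8, 7, 3, 7], 7) (called at line 17).
First divergence: at position 3 the run shows 'match at position 7' where the working version logs 'match at position 1'.
Intended log window:
  1: processing a batch of 4
  2: audit_lot: 4 entries, threshold 7
  3: match at position 1
Execution walk:
  audit_lot([8, 7, 3, 7], 7) -> 7  [called from bind_quota, line 8]
Log origins:
  1 — main, line 16
  2 — audit_lot, line 2
  3 — bind_quota, line 9
A correct fix: line 5: replace `base` with `count`.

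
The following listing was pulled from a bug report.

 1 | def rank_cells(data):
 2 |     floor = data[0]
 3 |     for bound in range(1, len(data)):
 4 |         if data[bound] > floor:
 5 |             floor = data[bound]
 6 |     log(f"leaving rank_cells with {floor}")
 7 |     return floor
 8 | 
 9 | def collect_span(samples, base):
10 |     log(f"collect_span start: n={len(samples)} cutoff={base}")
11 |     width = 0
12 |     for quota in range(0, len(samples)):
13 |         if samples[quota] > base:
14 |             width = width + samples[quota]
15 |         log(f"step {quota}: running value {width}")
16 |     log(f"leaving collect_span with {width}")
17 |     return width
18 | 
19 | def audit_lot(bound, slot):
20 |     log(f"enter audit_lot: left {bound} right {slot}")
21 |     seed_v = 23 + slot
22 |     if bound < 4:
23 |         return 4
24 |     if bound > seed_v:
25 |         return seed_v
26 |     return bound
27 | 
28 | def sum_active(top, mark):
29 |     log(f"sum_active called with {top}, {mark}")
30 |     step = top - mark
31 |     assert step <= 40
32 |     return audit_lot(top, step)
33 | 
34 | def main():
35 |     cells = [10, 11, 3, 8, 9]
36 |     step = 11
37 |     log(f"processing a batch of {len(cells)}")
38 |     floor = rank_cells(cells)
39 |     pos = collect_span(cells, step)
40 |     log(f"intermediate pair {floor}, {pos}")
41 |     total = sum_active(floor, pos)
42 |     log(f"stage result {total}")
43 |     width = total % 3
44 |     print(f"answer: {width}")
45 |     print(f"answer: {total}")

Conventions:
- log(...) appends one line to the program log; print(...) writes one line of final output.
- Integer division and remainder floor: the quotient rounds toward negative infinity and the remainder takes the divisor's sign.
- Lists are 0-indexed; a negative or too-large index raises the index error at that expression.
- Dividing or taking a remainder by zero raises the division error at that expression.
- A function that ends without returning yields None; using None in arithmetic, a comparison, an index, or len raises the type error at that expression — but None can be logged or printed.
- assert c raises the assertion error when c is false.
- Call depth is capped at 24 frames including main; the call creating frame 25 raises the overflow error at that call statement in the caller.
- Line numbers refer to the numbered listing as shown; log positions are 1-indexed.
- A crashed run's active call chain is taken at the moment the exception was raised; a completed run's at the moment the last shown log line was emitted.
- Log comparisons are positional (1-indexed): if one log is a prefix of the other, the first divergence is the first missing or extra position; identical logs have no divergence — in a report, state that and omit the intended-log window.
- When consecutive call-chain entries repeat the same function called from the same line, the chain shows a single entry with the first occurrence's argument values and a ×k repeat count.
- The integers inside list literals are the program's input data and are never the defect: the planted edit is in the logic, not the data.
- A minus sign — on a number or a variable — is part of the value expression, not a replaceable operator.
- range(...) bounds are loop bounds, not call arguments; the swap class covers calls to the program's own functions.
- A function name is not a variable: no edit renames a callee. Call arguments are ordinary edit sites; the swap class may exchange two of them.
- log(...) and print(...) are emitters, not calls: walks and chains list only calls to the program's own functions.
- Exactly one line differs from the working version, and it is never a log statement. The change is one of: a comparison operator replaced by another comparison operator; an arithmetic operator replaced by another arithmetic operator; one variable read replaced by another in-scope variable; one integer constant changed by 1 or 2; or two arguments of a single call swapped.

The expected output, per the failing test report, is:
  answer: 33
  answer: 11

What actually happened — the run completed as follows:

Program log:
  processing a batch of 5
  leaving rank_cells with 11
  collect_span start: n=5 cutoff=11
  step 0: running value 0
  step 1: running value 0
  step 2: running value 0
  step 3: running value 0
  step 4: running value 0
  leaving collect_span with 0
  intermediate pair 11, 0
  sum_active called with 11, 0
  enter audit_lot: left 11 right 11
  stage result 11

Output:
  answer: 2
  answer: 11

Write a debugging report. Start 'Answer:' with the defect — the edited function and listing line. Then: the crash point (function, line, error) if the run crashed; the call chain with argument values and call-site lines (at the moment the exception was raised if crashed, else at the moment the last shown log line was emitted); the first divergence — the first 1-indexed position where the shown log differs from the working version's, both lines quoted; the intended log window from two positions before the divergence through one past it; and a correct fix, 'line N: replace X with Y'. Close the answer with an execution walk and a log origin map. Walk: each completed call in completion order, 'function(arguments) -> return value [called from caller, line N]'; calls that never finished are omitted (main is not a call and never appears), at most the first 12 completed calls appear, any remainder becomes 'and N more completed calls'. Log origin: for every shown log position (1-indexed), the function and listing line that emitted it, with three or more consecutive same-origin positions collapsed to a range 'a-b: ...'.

Answer: the defect is in main at line 43.
Core observation: The two runs log identically and part ways only at the printed values.
Call chain: main.
First divergence: there is none — every log position agrees.
Execution walk:
  rank_cells([10, 11, 3, 8, 9]) -> 11  [called from main, line 38]
  collect_span([10, 11, 3, 8, 9], 11) -> 0  [called from main, line 39]
  audit_lot(11, 11) -> 11  [called from sum_active, line 32]
  sum_active(11, 0) -> 11  [called from main, line 41]
Origin of each log line:
  1: emitted by main (line 37)
  2: emitted by rank_cells (line 6)
  3: emitted by collect_span (line 10)
  4-8: emitted by collect_span (line 15)
  9: emitted by collect_span (line 16)
  10: emitted by main (line 40)
  11: emitted by sum_active (line 29)
  12: emitted by audit_lot (line 20)
  13: emitted by main (line 42)
A correct fix: line 43: replace `%` with `*`.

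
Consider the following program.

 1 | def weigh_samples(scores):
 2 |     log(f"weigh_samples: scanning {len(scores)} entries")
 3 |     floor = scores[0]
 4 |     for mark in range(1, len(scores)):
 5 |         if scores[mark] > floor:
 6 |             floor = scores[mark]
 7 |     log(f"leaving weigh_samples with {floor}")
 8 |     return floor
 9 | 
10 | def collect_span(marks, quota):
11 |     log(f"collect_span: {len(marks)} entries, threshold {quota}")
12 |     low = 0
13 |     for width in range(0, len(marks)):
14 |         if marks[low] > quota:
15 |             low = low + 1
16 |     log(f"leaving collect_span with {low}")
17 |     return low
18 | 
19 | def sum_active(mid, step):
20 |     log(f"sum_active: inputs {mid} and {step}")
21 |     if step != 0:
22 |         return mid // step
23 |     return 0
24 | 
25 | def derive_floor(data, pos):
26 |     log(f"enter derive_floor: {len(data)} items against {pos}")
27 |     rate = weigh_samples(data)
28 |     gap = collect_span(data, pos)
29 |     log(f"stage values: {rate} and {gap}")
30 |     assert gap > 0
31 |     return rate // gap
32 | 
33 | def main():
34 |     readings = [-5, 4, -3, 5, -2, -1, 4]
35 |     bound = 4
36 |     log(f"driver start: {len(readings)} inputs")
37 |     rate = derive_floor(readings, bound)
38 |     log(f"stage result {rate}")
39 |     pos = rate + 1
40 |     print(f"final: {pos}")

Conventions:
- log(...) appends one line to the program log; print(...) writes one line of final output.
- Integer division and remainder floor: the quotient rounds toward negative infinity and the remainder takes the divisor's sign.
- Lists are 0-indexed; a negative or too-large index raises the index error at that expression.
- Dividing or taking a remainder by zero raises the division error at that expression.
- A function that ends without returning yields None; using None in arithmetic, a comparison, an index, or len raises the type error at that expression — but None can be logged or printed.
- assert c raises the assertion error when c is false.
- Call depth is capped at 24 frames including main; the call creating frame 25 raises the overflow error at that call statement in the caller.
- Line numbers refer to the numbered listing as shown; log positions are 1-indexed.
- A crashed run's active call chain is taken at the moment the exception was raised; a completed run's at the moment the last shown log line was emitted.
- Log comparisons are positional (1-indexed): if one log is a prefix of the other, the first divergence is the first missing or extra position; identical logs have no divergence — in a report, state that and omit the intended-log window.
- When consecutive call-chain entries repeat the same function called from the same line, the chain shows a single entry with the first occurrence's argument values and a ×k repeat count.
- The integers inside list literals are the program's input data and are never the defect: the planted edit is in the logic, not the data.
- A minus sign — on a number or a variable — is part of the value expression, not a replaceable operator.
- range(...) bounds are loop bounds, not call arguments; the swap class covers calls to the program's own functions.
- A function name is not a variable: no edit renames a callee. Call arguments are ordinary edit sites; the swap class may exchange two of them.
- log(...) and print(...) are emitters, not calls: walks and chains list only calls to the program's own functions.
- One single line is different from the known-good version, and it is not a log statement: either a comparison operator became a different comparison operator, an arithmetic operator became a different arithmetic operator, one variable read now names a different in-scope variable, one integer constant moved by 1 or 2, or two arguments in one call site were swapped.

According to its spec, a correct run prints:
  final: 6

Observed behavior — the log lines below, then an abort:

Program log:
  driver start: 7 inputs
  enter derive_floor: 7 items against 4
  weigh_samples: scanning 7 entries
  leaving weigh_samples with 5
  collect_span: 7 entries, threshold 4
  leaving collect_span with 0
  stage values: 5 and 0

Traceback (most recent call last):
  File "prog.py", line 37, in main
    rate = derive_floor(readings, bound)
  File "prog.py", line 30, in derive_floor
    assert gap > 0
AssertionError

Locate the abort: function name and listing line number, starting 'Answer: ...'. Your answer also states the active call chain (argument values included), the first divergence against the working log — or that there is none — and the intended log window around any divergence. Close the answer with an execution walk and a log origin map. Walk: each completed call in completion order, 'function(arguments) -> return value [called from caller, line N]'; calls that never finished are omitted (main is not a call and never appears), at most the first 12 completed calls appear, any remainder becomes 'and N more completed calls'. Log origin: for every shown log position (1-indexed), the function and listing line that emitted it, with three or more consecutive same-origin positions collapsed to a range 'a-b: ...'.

Answer: the error was raised in derive_floor, line 30.
Key observation: Log line 6 is where behavior first shows: 'leaving collect_span with 0' appears instead of 'leaving collect_span with 1'.
Call chain: main -> derive_floor([-5, 4, -3, 5, -2, -1, 4], 4) (called at line 37).
First divergence: position 6; shown 'leaving collect_span with 0' vs intended 'leaving collect_span with 1'.
Intended log window:
  4: leaving weigh_samples with 5
  5: collect_span: 7 entries, threshold 4
  6: leaving collect_span with 1
  7: stage values: 5 and 1
Execution walk:
  weigh_samples([-5, 4, -3, 5, -2, -1, 4]) -> 5  [called from derive_floor, line 27]
  collect_span([-5, 4, -3, 5, -2, -1, 4], 4) -> 0  [called from derive_floor, line 28]
Log origins:
  1: logged in main at line 36
  2: logged in derive_floor at line 26
  3: logged in weigh_samples at line 2
  4: logged in weigh_samples at line 7
  5: logged in collect_span at line 11
  6: logged in collect_span at line 16
  7: logged in derive_floor at line 29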